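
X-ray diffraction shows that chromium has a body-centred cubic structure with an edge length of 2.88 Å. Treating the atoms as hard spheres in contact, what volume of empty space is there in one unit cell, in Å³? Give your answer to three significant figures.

7.64 Å³

In a BCC lattice atoms touch along the body diagonal, so √3·a = 4r, so r = 0.4330a = 1.247 Å.
V_cell = a³ = 23.89 Å³; V_atoms = 2 × (4/3)πr³ = 16.25 Å³.
Empty space = 23.89 − 16.25 = 7.64 Å³.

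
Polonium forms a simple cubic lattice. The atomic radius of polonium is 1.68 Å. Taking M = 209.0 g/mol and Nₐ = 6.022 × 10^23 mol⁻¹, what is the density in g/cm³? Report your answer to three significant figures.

In a simple cubic lattice, atoms touch along the cell edge, so a = 2r, giving a = 3.360 Å = 3.360 × 10^-8 cm.
With Z = 1, ρ = Z·M/(N_A·a³) = 1 × 209.0 / (6.022 × 10²³ × 3.793 × 10^-23) = 9.149 g/cm³.

9.15 g/cm³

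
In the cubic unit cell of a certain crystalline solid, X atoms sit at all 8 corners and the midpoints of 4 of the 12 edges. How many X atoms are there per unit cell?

2

Corner atoms are shared by 8 cells (1/8 each), edge atoms by 4 (1/4 each).
Net atoms = 8 × 1/8 + 4 × 1/4 = 1 + 1 = 2.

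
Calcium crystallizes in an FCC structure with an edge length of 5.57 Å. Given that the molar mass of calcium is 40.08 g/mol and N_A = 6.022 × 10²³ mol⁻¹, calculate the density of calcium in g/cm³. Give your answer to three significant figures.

1.54 g/cm³

An FCC unit cell contains Z = 4 atoms.
Cell volume: a³ = (5.57 Å)³ = (5.570 × 10^-8 cm)³ = 1.728 × 10^-22 cm³.
ρ = Z·M/(N_A·a³) = 4 × 40.08 / (6.022 × 10²³ × 1.728 × 10^-22) = 1.541 g/cm³.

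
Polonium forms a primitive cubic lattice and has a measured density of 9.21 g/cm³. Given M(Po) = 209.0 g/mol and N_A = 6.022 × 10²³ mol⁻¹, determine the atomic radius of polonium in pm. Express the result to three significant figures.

For a simple cubic cell (Z = 1), a³ = Z·M/(N_A·ρ) = 1 × 209.0 / (6.022 × 10²³ × 9.210) = 3.768 × 10^-23 cm³, so a = 3.353 × 10^-8 cm = 335.3 pm.
Atoms touch along the cell edge, so a = 2r, so r = 0.5000 × a = 168 pm.

168 pm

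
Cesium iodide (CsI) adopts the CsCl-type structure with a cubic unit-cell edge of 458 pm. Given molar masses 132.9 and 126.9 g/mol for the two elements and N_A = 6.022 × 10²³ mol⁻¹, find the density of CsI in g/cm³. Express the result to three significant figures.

4.49 g/cm³

The CsCl-type structure contains Z = 1 formula unit per cell; M(CsI) = 132.9 + 126.9 = 259.8 g/mol.
a³ = (4.580 × 10^-8 cm)³ = 9.607 × 10^-23 cm³.
ρ = 1 × 259.8 / (6.022 × 10²³ × 9.607 × 10^-23) = 4.491 g/cm³.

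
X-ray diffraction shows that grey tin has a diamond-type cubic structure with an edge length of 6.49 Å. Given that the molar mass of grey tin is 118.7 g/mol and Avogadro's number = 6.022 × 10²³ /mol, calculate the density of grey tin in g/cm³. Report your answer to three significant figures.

5.77 g/cm³

A diamond cubic unit cell contains Z = 8 atoms.
Cell volume: a³ = (6.49 Å)³ = (6.490 × 10^-8 cm)³ = 2.734 × 10^-22 cm³.
ρ = Z·M/(N_A·a³) = 8 × 118.7 / (6.022 × 10²³ × 2.734 × 10^-22) = 5.769 g/cm³.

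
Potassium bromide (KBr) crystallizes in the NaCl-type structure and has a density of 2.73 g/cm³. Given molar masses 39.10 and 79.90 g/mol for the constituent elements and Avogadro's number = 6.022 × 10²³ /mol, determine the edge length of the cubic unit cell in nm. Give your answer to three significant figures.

0.662 nm

M(KBr) = 119.0 g/mol; Z = 4 formula units per cell.
a³ = Z·M/(N_A·ρ) = 4 × 119.0 / (6.022 × 10²³ × 2.73) = 2.895 × 10^-22 cm³, so a = 6.616 × 10^-8 cm = 0.662 nm.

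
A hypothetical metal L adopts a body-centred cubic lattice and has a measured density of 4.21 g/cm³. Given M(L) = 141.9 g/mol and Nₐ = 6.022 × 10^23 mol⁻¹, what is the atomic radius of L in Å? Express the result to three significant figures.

For a BCC cell (Z = 2), a³ = Z·M/(N_A·ρ) = 2 × 141.9 / (6.022 × 10²³ × 4.210) = 1.119 × 10^-22 cm³, so a = 4.819 × 10^-8 cm = 4.819 Å.
Atoms touch along the body diagonal, so √3·a = 4r, so r = 0.4330 × a = 2.09 Å.

2.09 Å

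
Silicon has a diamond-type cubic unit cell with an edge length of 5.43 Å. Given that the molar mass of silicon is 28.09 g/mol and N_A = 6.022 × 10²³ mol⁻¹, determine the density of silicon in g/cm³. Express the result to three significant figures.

2.33 g/cm³

A diamond cubic unit cell contains Z = 8 atoms.
Cell volume: a³ = (5.43 Å)³ = (5.430 × 10^-8 cm)³ = 1.601 × 10^-22 cm³.
ρ = Z·M/(N_A·a³) = 8 × 28.09 / (6.022 × 10²³ × 1.601 × 10^-22) = 2.331 g/cm³.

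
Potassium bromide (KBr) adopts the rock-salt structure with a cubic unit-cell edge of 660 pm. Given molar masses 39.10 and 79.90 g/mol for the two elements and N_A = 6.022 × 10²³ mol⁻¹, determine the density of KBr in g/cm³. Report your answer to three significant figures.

The rock-salt structure contains Z = 4 formula units per cell; M(KBr) = 39.10 + 79.90 = 119.0 g/mol.
a³ = (6.600 × 10^-8 cm)³ = 2.875 × 10^-22 cm³.
ρ = 4 × 119.0 / (6.022 × 10²³ × 2.875 × 10^-22) = 2.749 g/cm³.

2.75 g/cm³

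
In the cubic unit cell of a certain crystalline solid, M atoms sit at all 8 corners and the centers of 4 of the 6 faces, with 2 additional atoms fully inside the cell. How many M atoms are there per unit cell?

Corner atoms are shared by 8 cells (1/8 each), face atoms by 2 (1/2 each), interior atoms are unshared.
Net atoms = 8 × 1/8 + 4 × 1/2 + 2 = 1 + 2 + 2 = 5.

5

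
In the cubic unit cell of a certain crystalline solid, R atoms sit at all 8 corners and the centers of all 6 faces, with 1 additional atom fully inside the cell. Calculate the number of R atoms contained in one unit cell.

Corner atoms are shared by 8 cells (1/8 each), face atoms by 2 (1/2 each), interior atoms are unshared.
Net atoms = 8 × 1/8 + 6 × 1/2 + 1 = 1 + 3 + 1 = 5.

5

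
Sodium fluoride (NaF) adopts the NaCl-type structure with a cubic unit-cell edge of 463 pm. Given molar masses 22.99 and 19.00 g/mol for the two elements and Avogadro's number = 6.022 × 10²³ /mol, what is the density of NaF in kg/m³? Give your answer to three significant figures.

The NaCl-type structure contains Z = 4 formula units per cell; M(NaF) = 22.99 + 19.00 = 41.99 g/mol.
a³ = (4.630 × 10^-8 cm)³ = 9.925 × 10^-23 cm³.
ρ = 4 × 41.99 / (6.022 × 10²³ × 9.925 × 10^-23) = 2.810 g/cm³ = 2810 kg/m³.

2810 kg/m³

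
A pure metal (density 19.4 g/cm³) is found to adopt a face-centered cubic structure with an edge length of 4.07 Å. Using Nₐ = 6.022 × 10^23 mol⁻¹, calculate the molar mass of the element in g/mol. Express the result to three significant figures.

An FCC cell has Z = 4 atoms; a = 4.070 × 10^-8 cm.
M = ρ·N_A·a³/Z = 19.4 × 6.022 × 10²³ × 6.742 × 10^-23 / 4 = 197 g/mol.

197 g/mol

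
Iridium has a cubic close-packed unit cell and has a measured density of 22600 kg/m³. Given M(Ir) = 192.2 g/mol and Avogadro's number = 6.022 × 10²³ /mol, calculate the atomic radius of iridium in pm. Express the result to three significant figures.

136 pm

For an FCC cell (Z = 4), a³ = Z·M/(N_A·ρ) = 4 × 192.2 / (6.022 × 10²³ × 22.60) = 5.649 × 10^-23 cm³, so a = 3.837 × 10^-8 cm = 383.7 pm.
Atoms touch along the face diagonal, so √2·a = 4r, so r = 0.3536 × a = 136 pm.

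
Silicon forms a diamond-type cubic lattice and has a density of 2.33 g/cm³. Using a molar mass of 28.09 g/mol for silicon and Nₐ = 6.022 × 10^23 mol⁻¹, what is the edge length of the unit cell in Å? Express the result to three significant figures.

5.43 Å

With Z = 8 atoms per diamond cubic cell, a³ = Z·M/(N_A·ρ) = 8 × 28.09 / (6.022 × 10²³ × 2.330 g/cm³) = 1.602 × 10^-22 cm³.
a = (1.602 × 10^-22)^(1/3) = 5.431 × 10^-8 cm = 5.43 Å.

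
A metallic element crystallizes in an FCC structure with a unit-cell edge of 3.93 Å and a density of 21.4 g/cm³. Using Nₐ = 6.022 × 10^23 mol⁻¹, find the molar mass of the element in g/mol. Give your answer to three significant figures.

196 g/mol

An FCC cell has Z = 4 atoms; a = 3.930 × 10^-8 cm.
M = ρ·N_A·a³/Z = 21.4 × 6.022 × 10²³ × 6.070 × 10^-23 / 4 = 196 g/mol.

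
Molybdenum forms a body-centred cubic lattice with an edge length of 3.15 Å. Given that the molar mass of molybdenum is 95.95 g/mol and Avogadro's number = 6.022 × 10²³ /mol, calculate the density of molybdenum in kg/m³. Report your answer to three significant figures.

10200 kg/m³

A BCC unit cell contains Z = 2 atoms.
Cell volume: a³ = (3.15 Å)³ = (3.150 × 10^-8 cm)³ = 3.126 × 10^-23 cm³.
ρ = Z·M/(N_A·a³) = 2 × 95.95 / (6.022 × 10²³ × 3.126 × 10^-23) = 10.20 g/cm³ = 10200 kg/m³.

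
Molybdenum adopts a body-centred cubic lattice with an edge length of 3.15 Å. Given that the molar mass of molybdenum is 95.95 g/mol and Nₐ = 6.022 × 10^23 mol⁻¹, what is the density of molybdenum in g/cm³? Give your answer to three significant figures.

10.2 g/cm³

A BCC unit cell contains Z = 2 atoms.
Cell volume: a³ = (3.15 Å)³ = (3.150 × 10^-8 cm)³ = 3.126 × 10^-23 cm³.
ρ = Z·M/(N_A·a³) = 2 × 95.95 / (6.022 × 10²³ × 3.126 × 10^-23) = 10.20 g/cm³.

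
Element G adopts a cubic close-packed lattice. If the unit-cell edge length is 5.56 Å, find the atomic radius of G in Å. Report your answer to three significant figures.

1.97 Å

In an FCC lattice, atoms touch along the face diagonal, so √2·a = 4r.
r = √2·a/4 = 1.4142 × 5.56 / 4 = 1.97 Å.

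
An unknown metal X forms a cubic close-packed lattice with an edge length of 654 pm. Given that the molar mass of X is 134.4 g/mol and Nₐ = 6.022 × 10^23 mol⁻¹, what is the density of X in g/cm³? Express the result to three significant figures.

3.19 g/cm³

An FCC unit cell contains Z = 4 atoms.
Cell volume: a³ = (654 pm)³ = (6.540 × 10^-8 cm)³ = 2.797 × 10^-22 cm³.
ρ = Z·M/(N_A·a³) = 4 × 134.4 / (6.022 × 10²³ × 2.797 × 10^-22) = 3.191 g/cm³.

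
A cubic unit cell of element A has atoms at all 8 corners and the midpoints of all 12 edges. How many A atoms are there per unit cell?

4

Corner atoms are shared by 8 cells (1/8 each), edge atoms by 4 (1/4 each).
Net atoms = 8 × 1/8 + 12 × 1/4 = 1 + 3 = 4.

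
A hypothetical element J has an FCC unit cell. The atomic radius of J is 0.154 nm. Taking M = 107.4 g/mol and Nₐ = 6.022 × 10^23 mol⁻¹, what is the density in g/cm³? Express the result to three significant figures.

In an FCC lattice, atoms touch along the face diagonal, so √2·a = 4r, giving a = 0.4356 nm = 4.356 × 10^-8 cm.
With Z = 4, ρ = Z·M/(N_A·a³) = 4 × 107.4 / (6.022 × 10²³ × 8.264 × 10^-23) = 8.632 g/cm³.

8.63 g/cm³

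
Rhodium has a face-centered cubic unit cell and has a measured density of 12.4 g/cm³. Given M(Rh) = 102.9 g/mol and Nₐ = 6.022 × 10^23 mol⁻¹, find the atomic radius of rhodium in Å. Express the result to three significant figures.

For an FCC cell (Z = 4), a³ = Z·M/(N_A·ρ) = 4 × 102.9 / (6.022 × 10²³ × 12.40) = 5.512 × 10^-23 cm³, so a = 3.806 × 10^-8 cm = 3.806 Å.
Atoms touch along the face diagonal, so √2·a = 4r, so r = 0.3536 × a = 1.35 Å.

1.35 Å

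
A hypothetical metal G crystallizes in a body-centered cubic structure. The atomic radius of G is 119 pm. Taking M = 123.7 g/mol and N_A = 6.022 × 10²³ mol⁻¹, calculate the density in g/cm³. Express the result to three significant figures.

19.8 g/cm³

In a BCC lattice, atoms touch along the body diagonal, so √3·a = 4r, giving a = 274.8 pm = 2.748 × 10^-8 cm.
With Z = 2, ρ = Z·M/(N_A·a³) = 2 × 123.7 / (6.022 × 10²³ × 2.076 × 10^-23) = 19.79 g/cm³.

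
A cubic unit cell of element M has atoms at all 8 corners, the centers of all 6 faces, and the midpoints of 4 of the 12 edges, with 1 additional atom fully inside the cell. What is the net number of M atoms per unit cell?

Corner atoms are shared by 8 cells (1/8 each), face atoms by 2 (1/2 each), edge atoms by 4 (1/4 each), interior atoms are unshared.
Net atoms = 8 × 1/8 + 6 × 1/2 + 4 × 1/4 + 1 = 1 + 3 + 1 + 1 = 6.

6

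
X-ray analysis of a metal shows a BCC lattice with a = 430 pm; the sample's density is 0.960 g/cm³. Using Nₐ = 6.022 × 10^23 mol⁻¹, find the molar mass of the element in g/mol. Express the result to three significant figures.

A BCC cell has Z = 2 atoms; a = 4.300 × 10^-8 cm.
M = ρ·N_A·a³/Z = 0.960 × 6.022 × 10²³ × 7.951 × 10^-23 / 2 = 23.0 g/mol.

23.0 g/mol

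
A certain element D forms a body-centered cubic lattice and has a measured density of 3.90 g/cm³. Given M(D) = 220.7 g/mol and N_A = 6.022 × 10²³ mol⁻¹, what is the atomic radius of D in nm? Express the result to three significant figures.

For a BCC cell (Z = 2), a³ = Z·M/(N_A·ρ) = 2 × 220.7 / (6.022 × 10²³ × 3.900) = 1.879 × 10^-22 cm³, so a = 5.728 × 10^-8 cm = 0.5728 nm.
Atoms touch along the body diagonal, so √3·a = 4r, so r = 0.4330 × a = 0.248 nm.

0.248 nm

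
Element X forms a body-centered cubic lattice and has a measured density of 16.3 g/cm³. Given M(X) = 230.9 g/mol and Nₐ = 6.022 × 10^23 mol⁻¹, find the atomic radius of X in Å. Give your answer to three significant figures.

For a BCC cell (Z = 2), a³ = Z·M/(N_A·ρ) = 2 × 230.9 / (6.022 × 10²³ × 16.30) = 4.705 × 10^-23 cm³, so a = 3.610 × 10^-8 cm = 3.610 Å.
Atoms touch along the body diagonal, so √3·a = 4r, so r = 0.4330 × a = 1.56 Å.

1.56 Å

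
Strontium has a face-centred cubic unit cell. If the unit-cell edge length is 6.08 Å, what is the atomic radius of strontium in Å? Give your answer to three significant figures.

2.15 Å

In an FCC lattice, atoms touch along the face diagonal, so √2·a = 4r.
r = √2·a/4 = 1.4142 × 6.08 / 4 = 2.15 Å.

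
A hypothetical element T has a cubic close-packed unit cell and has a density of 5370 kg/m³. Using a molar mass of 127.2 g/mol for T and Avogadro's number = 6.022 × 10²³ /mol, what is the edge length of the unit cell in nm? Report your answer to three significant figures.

With Z = 4 atoms per FCC cell, a³ = Z·M/(N_A·ρ) = 4 × 127.2 / (6.022 × 10²³ × 5.370 g/cm³) = 1.573 × 10^-22 cm³.
a = (1.573 × 10^-22)^(1/3) = 5.399 × 10^-8 cm = 0.540 nm.

0.540 nm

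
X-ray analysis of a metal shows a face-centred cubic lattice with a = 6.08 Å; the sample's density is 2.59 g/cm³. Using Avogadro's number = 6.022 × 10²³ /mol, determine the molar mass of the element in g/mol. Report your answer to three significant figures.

An FCC cell has Z = 4 atoms; a = 6.080 × 10^-8 cm.
M = ρ·N_A·a³/Z = 2.59 × 6.022 × 10²³ × 2.248 × 10^-22 / 4 = 87.6 g/mol.

87.6 g/mol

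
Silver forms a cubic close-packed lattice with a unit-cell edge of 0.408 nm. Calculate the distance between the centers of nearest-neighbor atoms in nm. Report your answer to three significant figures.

In an FCC structure, atoms touch along the face diagonal, so √2·a = 4r; the nearest-neighbor distance equals 2r = 0.7071·a.
d = 0.7071 × 0.408 = 0.288 nm.

0.288 nm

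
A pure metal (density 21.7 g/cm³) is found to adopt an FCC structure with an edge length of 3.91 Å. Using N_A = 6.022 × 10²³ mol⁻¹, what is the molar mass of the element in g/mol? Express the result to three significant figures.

An FCC cell has Z = 4 atoms; a = 3.910 × 10^-8 cm.
M = ρ·N_A·a³/Z = 21.7 × 6.022 × 10²³ × 5.978 × 10^-23 / 4 = 195 g/mol.

195 g/mol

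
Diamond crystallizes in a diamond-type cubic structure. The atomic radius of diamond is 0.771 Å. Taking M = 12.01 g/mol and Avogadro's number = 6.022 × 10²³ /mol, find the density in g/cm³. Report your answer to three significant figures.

3.53 g/cm³

In a diamond cubic lattice, nearest neighbors lie along the body diagonal with √3·a = 8r, giving a = 3.561 Å = 3.561 × 10^-8 cm.
With Z = 8, ρ = Z·M/(N_A·a³) = 8 × 12.01 / (6.022 × 10²³ × 4.516 × 10^-23) = 3.533 g/cm³.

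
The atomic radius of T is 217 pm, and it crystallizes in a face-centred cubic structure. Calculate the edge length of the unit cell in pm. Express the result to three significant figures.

614 pm

In an FCC lattice, atoms touch along the face diagonal, so √2·a = 4r.
a = 4r/√2 = 4 × 217 / 1.4142 = 614 pm.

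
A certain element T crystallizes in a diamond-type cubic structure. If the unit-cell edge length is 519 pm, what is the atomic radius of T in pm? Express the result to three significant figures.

In a diamond cubic lattice, nearest neighbors lie along the body diagonal with √3·a = 8r.
r = √3·a/8 = 1.7321 × 519 / 8 = 112 pm.

112 pm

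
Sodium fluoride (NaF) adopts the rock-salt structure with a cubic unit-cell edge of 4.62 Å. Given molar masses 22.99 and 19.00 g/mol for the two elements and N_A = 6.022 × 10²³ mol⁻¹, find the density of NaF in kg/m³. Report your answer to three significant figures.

2830 kg/m³

The rock-salt structure contains Z = 4 formula units per cell; M(NaF) = 22.99 + 19.00 = 41.99 g/mol.
a³ = (4.620 × 10^-8 cm)³ = 9.861 × 10^-23 cm³.
ρ = 4 × 41.99 / (6.022 × 10²³ × 9.861 × 10^-23) = 2.828 g/cm³ = 2830 kg/m³.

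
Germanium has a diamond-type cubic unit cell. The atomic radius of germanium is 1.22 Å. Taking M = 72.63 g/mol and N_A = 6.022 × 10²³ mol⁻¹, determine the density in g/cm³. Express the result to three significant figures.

In a diamond cubic lattice, nearest neighbors lie along the body diagonal with √3·a = 8r, giving a = 5.635 Å = 5.635 × 10^-8 cm.
With Z = 8, ρ = Z·M/(N_A·a³) = 8 × 72.63 / (6.022 × 10²³ × 1.789 × 10^-22) = 5.393 g/cm³.

5.39 g/cm³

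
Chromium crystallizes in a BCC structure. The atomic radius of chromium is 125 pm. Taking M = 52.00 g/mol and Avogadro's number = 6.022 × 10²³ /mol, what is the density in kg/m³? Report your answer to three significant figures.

In a BCC lattice, atoms touch along the body diagonal, so √3·a = 4r, giving a = 288.7 pm = 2.887 × 10^-8 cm.
With Z = 2, ρ = Z·M/(N_A·a³) = 2 × 52.00 / (6.022 × 10²³ × 2.406 × 10^-23) = 7.179 g/cm³ = 7180 kg/m³.

7180 kg/m³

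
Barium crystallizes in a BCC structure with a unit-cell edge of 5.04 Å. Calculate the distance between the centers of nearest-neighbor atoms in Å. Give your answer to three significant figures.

4.36 Å

In a BCC structure, atoms touch along the body diagonal, so √3·a = 4r; the nearest-neighbor distance equals 2r = 0.8660·a.
d = 0.8660 × 5.04 = 4.36 Å.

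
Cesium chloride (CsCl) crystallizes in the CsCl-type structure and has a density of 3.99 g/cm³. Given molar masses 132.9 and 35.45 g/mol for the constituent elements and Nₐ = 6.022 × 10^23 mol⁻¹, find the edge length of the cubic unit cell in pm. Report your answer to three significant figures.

412 pm

M(CsCl) = 168.35 g/mol; Z = 1 formula unit per cell.
a³ = Z·M/(N_A·ρ) = 1 × 168.35 / (6.022 × 10²³ × 3.99) = 7.006 × 10^-23 cm³, so a = 4.123 × 10^-8 cm = 412 pm.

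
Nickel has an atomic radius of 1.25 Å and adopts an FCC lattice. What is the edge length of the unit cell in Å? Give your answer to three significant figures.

3.54 Å

In an FCC lattice, atoms touch along the face diagonal, so √2·a = 4r.
a = 4r/√2 = 4 × 1.25 / 1.4142 = 3.54 Å.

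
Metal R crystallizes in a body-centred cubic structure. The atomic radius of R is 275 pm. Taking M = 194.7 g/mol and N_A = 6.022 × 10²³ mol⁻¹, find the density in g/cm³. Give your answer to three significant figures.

In a BCC lattice, atoms touch along the body diagonal, so √3·a = 4r, giving a = 635.1 pm = 6.351 × 10^-8 cm.
With Z = 2, ρ = Z·M/(N_A·a³) = 2 × 194.7 / (6.022 × 10²³ × 2.562 × 10^-22) = 2.524 g/cm³.

2.52 g/cm³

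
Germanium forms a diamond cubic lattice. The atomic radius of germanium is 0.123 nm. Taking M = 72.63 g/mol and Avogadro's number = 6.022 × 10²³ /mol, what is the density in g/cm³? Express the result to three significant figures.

In a diamond cubic lattice, nearest neighbors lie along the body diagonal with √3·a = 8r, giving a = 0.5681 nm = 5.681 × 10^-8 cm.
With Z = 8, ρ = Z·M/(N_A·a³) = 8 × 72.63 / (6.022 × 10²³ × 1.834 × 10^-22) = 5.262 g/cm³.

5.26 g/cm³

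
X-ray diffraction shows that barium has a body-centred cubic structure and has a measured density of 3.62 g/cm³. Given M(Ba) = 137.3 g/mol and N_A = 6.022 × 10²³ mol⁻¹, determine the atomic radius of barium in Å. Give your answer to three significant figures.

For a BCC cell (Z = 2), a³ = Z·M/(N_A·ρ) = 2 × 137.3 / (6.022 × 10²³ × 3.620) = 1.260 × 10^-22 cm³, so a = 5.013 × 10^-8 cm = 5.013 Å.
Atoms touch along the body diagonal, so √3·a = 4r, so r = 0.4330 × a = 2.17 Å.

2.17 Å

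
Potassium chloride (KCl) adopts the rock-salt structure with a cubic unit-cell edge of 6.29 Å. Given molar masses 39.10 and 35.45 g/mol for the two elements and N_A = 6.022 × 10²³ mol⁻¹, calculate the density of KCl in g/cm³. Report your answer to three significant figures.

The rock-salt structure contains Z = 4 formula units per cell; M(KCl) = 39.10 + 35.45 = 74.55 g/mol.
a³ = (6.290 × 10^-8 cm)³ = 2.489 × 10^-22 cm³.
ρ = 4 × 74.55 / (6.022 × 10²³ × 2.489 × 10^-22) = 1.990 g/cm³.

1.99 g/cm³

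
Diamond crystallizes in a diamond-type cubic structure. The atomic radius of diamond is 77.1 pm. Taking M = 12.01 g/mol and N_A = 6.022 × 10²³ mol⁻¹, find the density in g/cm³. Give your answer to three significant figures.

3.53 g/cm³

In a diamond cubic lattice, nearest neighbors lie along the body diagonal with √3·a = 8r, giving a = 356.1 pm = 3.561 × 10^-8 cm.
With Z = 8, ρ = Z·M/(N_A·a³) = 8 × 12.01 / (6.022 × 10²³ × 4.516 × 10^-23) = 3.533 g/cm³.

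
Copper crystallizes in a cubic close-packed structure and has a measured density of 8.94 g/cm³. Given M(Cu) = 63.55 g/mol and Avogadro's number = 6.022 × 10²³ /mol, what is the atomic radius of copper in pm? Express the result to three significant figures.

128 pm

For an FCC cell (Z = 4), a³ = Z·M/(N_A·ρ) = 4 × 63.55 / (6.022 × 10²³ × 8.940) = 4.722 × 10^-23 cm³, so a = 3.614 × 10^-8 cm = 361.4 pm.
Atoms touch along the face diagonal, so √2·a = 4r, so r = 0.3536 × a = 128 pm.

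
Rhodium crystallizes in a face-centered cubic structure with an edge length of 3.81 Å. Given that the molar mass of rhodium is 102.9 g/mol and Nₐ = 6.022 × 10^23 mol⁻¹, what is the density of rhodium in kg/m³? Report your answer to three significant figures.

An FCC unit cell contains Z = 4 atoms.
Cell volume: a³ = (3.81 Å)³ = (3.810 × 10^-8 cm)³ = 5.531 × 10^-23 cm³.
ρ = Z·M/(N_A·a³) = 4 × 102.9 / (6.022 × 10²³ × 5.531 × 10^-23) = 12.36 g/cm³ = 12400 kg/m³.

12400 kg/m³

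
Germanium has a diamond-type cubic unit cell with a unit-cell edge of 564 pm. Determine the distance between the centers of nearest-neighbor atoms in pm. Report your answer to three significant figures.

244 pm

In a diamond cubic structure, nearest neighbors lie along the body diagonal with √3·a = 8r; the nearest-neighbor distance equals 2r = 0.4330·a.
d = 0.4330 × 564 = 244 pm.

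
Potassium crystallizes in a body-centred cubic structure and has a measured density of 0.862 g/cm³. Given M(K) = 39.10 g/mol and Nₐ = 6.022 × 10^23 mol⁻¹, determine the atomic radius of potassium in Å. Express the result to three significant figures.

2.30 Å

For a BCC cell (Z = 2), a³ = Z·M/(N_A·ρ) = 2 × 39.10 / (6.022 × 10²³ × 0.8620) = 1.506 × 10^-22 cm³, so a = 5.321 × 10^-8 cm = 5.321 Å.
Atoms touch along the body diagonal, so √3·a = 4r, so r = 0.4330 × a = 2.30 Å.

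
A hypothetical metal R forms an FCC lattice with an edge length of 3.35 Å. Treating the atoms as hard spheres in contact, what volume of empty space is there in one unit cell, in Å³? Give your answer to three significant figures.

In an FCC lattice atoms touch along the face diagonal, so √2·a = 4r, so r = 0.3536a = 1.184 Å.
V_cell = a³ = 37.60 Å³; V_atoms = 4 × (4/3)πr³ = 27.84 Å³.
Empty space = 37.60 − 27.84 = 9.76 Å³.

9.76 Å³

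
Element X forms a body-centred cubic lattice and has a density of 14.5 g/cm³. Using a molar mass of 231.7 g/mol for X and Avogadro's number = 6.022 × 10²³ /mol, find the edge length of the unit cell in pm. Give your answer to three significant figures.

With Z = 2 atoms per BCC cell, a³ = Z·M/(N_A·ρ) = 2 × 231.7 / (6.022 × 10²³ × 14.50 g/cm³) = 5.307 × 10^-23 cm³.
a = (5.307 × 10^-23)^(1/3) = 3.758 × 10^-8 cm = 376 pm.

376 pm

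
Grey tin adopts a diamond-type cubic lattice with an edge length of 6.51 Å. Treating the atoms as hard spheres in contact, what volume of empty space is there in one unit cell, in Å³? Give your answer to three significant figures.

In a diamond cubic lattice nearest neighbors lie along the body diagonal with √3·a = 8r, so r = 0.2165a = 1.409 Å.
V_cell = a³ = 275.9 Å³; V_atoms = 8 × (4/3)πr³ = 93.83 Å³.
Empty space = 275.9 − 93.83 = 182 Å³.

182 Å³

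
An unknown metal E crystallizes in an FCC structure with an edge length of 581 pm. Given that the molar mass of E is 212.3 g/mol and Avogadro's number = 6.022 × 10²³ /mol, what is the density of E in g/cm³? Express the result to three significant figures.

An FCC unit cell contains Z = 4 atoms.
Cell volume: a³ = (581 pm)³ = (5.810 × 10^-8 cm)³ = 1.961 × 10^-22 cm³.
ρ = Z·M/(N_A·a³) = 4 × 212.3 / (6.022 × 10²³ × 1.961 × 10^-22) = 7.190 g/cm³.

7.19 g/cm³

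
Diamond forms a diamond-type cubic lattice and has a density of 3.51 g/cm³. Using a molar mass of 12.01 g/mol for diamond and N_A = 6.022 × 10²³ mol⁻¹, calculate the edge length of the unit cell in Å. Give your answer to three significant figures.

With Z = 8 atoms per diamond cubic cell, a³ = Z·M/(N_A·ρ) = 8 × 12.01 / (6.022 × 10²³ × 3.510 g/cm³) = 4.546 × 10^-23 cm³.
a = (4.546 × 10^-23)^(1/3) = 3.569 × 10^-8 cm = 3.57 Å.

3.57 Å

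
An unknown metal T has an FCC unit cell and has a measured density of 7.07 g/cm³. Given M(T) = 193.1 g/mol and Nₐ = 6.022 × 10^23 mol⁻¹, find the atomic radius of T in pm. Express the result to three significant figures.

200 pm

For an FCC cell (Z = 4), a³ = Z·M/(N_A·ρ) = 4 × 193.1 / (6.022 × 10²³ × 7.070) = 1.814 × 10^-22 cm³, so a = 5.661 × 10^-8 cm = 566.1 pm.
Atoms touch along the face diagonal, so √2·a = 4r, so r = 0.3536 × a = 200 pm.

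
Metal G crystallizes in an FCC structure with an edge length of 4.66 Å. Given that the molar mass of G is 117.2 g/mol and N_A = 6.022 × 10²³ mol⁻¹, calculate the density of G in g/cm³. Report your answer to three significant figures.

7.69 g/cm³

An FCC unit cell contains Z = 4 atoms.
Cell volume: a³ = (4.66 Å)³ = (4.660 × 10^-8 cm)³ = 1.012 × 10^-22 cm³.
ρ = Z·M/(N_A·a³) = 4 × 117.2 / (6.022 × 10²³ × 1.012 × 10^-22) = 7.693 g/cm³.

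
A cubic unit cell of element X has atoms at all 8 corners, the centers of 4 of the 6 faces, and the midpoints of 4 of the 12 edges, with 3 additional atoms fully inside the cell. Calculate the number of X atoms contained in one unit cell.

7

Corner atoms are shared by 8 cells (1/8 each), face atoms by 2 (1/2 each), edge atoms by 4 (1/4 each), interior atoms are unshared.
Net atoms = 8 × 1/8 + 4 × 1/2 + 4 × 1/4 + 3 = 1 + 2 + 1 + 3 = 7.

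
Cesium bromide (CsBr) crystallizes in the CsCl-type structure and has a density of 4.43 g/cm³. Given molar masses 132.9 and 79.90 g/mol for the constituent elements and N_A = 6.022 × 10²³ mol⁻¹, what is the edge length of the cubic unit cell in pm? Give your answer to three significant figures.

M(CsBr) = 212.8 g/mol; Z = 1 formula unit per cell.
a³ = Z·M/(N_A·ρ) = 1 × 212.8 / (6.022 × 10²³ × 4.43) = 7.977 × 10^-23 cm³, so a = 4.305 × 10^-8 cm = 430 pm.

430 pm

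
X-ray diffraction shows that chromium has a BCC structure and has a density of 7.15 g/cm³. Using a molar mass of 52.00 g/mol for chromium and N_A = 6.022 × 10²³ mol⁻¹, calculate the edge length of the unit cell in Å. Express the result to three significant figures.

With Z = 2 atoms per BCC cell, a³ = Z·M/(N_A·ρ) = 2 × 52.00 / (6.022 × 10²³ × 7.150 g/cm³) = 2.415 × 10^-23 cm³.
a = (2.415 × 10^-23)^(1/3) = 2.891 × 10^-8 cm = 2.89 Å.

2.89 Å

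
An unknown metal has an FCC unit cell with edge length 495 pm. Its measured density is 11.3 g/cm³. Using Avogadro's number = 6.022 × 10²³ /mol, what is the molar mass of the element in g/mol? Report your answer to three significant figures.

206 g/mol

An FCC cell has Z = 4 atoms; a = 4.950 × 10^-8 cm.
M = ρ·N_A·a³/Z = 11.3 × 6.022 × 10²³ × 1.213 × 10^-22 / 4 = 206 g/mol.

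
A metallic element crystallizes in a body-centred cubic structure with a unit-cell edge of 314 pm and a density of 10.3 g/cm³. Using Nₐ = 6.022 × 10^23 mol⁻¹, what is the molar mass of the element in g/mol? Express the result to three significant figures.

96.0 g/mol

A BCC cell has Z = 2 atoms; a = 3.140 × 10^-8 cm.
M = ρ·N_A·a³/Z = 10.3 × 6.022 × 10²³ × 3.096 × 10^-23 / 2 = 96.0 g/mol.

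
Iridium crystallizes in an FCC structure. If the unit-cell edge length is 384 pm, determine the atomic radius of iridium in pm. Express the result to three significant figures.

136 pm

In an FCC lattice, atoms touch along the face diagonal, so √2·a = 4r.
r = √2·a/4 = 1.4142 × 384 / 4 = 136 pm.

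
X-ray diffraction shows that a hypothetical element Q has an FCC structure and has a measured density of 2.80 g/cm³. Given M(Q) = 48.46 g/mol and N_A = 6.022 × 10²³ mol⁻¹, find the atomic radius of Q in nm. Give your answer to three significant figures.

0.172 nm

For an FCC cell (Z = 4), a³ = Z·M/(N_A·ρ) = 4 × 48.46 / (6.022 × 10²³ × 2.800) = 1.150 × 10^-22 cm³, so a = 4.862 × 10^-8 cm = 0.4862 nm.
Atoms touch along the face diagonal, so √2·a = 4r, so r = 0.3536 × a = 0.172 nm.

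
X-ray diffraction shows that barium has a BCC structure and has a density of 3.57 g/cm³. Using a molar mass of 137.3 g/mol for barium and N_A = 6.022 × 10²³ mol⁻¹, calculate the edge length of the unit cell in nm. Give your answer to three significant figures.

With Z = 2 atoms per BCC cell, a³ = Z·M/(N_A·ρ) = 2 × 137.3 / (6.022 × 10²³ × 3.570 g/cm³) = 1.277 × 10^-22 cm³.
a = (1.277 × 10^-22)^(1/3) = 5.036 × 10^-8 cm = 0.504 nm.

0.504 nm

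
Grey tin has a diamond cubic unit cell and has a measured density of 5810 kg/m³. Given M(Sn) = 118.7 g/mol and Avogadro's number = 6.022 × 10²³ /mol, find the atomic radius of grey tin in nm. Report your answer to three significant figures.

0.140 nm

For a diamond cubic cell (Z = 8), a³ = Z·M/(N_A·ρ) = 8 × 118.7 / (6.022 × 10²³ × 5.810) = 2.714 × 10^-22 cm³, so a = 6.475 × 10^-8 cm = 0.6475 nm.
Nearest neighbors lie along the body diagonal with √3·a = 8r, so r = 0.2165 × a = 0.140 nm.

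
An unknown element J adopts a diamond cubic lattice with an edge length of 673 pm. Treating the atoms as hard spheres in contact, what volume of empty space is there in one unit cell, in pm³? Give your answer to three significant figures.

In a diamond cubic lattice nearest neighbors lie along the body diagonal with √3·a = 8r, so r = 0.2165a = 145.7 pm.
V_cell = a³ = 3.048 × 10^8 pm³; V_atoms = 8 × (4/3)πr³ = 1.037 × 10^8 pm³.
Empty space = 3.048 × 10^8 − 1.037 × 10^8 = 2.01 × 10^8 pm³.

2.01 × 10^8 pm³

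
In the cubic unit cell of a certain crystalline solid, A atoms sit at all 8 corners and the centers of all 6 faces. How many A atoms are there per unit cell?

Corner atoms are shared by 8 cells (1/8 each), face atoms by 2 (1/2 each).
Net atoms = 8 × 1/8 + 6 × 1/2 = 1 + 3 = 4.

4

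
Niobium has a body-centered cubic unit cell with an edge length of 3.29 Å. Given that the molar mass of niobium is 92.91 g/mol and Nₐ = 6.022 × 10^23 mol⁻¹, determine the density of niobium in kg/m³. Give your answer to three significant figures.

8660 kg/m³

A BCC unit cell contains Z = 2 atoms.
Cell volume: a³ = (3.29 Å)³ = (3.290 × 10^-8 cm)³ = 3.561 × 10^-23 cm³.
ρ = Z·M/(N_A·a³) = 2 × 92.91 / (6.022 × 10²³ × 3.561 × 10^-23) = 8.665 g/cm³ = 8660 kg/m³.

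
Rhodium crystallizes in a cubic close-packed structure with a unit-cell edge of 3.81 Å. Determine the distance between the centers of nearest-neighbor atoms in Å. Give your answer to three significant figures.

In an FCC structure, atoms touch along the face diagonal, so √2·a = 4r; the nearest-neighbor distance equals 2r = 0.7071·a.
d = 0.7071 × 3.81 = 2.69 Å.

2.69 Å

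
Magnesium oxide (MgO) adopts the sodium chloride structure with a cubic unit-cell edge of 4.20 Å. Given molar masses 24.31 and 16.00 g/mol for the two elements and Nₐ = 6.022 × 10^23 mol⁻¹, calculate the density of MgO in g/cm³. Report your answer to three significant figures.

3.61 g/cm³

The sodium chloride structure contains Z = 4 formula units per cell; M(MgO) = 24.31 + 16.00 = 40.31 g/mol.
a³ = (4.200 × 10^-8 cm)³ = 7.409 × 10^-23 cm³.
ρ = 4 × 40.31 / (6.022 × 10²³ × 7.409 × 10^-23) = 3.614 g/cm³.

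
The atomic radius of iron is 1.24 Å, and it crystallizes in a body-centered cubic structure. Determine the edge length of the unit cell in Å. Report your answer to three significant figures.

2.86 Å

In a BCC lattice, atoms touch along the body diagonal, so √3·a = 4r.
a = 4r/√3 = 4 × 1.24 / 1.7321 = 2.86 Å.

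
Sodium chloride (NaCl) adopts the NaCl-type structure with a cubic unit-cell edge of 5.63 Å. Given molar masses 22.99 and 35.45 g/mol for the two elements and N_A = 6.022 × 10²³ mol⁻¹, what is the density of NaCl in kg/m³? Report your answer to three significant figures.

The NaCl-type structure contains Z = 4 formula units per cell; M(NaCl) = 22.99 + 35.45 = 58.44 g/mol.
a³ = (5.630 × 10^-8 cm)³ = 1.785 × 10^-22 cm³.
ρ = 4 × 58.44 / (6.022 × 10²³ × 1.785 × 10^-22) = 2.175 g/cm³ = 2180 kg/m³.

2180 kg/m³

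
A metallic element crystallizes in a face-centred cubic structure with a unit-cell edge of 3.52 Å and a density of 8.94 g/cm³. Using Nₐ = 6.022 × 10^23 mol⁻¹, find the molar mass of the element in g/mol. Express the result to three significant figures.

58.7 g/mol

An FCC cell has Z = 4 atoms; a = 3.520 × 10^-8 cm.
M = ρ·N_A·a³/Z = 8.94 × 6.022 × 10²³ × 4.361 × 10^-23 / 4 = 58.7 g/mol.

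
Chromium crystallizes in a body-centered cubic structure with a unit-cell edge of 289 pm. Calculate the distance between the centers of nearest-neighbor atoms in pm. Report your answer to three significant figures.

In a BCC structure, atoms touch along the body diagonal, so √3·a = 4r; the nearest-neighbor distance equals 2r = 0.8660·a.
d = 0.8660 × 289 = 250 pm.

250 pm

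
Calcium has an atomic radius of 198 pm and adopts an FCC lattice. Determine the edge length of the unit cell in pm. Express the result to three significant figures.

560 pm

In an FCC lattice, atoms touch along the face diagonal, so √2·a = 4r.
a = 4r/√2 = 4 × 198 / 1.4142 = 560 pm.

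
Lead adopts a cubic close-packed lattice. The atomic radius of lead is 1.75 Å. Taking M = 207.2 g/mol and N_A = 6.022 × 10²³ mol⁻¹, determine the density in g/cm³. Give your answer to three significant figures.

11.3 g/cm³

In an FCC lattice, atoms touch along the face diagonal, so √2·a = 4r, giving a = 4.950 Å = 4.950 × 10^-8 cm.
With Z = 4, ρ = Z·M/(N_A·a³) = 4 × 207.2 / (6.022 × 10²³ × 1.213 × 10^-22) = 11.35 g/cm³.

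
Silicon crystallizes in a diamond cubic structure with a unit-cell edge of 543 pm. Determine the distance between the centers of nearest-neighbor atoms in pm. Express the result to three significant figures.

In a diamond cubic structure, nearest neighbors lie along the body diagonal with √3·a = 8r; the nearest-neighbor distance equals 2r = 0.4330·a.
d = 0.4330 × 543 = 235 pm.

235 pm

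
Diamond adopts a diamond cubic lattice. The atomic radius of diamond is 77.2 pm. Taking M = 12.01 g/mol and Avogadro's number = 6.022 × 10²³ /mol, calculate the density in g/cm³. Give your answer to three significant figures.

3.52 g/cm³

In a diamond cubic lattice, nearest neighbors lie along the body diagonal with √3·a = 8r, giving a = 356.6 pm = 3.566 × 10^-8 cm.
With Z = 8, ρ = Z·M/(N_A·a³) = 8 × 12.01 / (6.022 × 10²³ × 4.534 × 10^-23) = 3.519 g/cm³.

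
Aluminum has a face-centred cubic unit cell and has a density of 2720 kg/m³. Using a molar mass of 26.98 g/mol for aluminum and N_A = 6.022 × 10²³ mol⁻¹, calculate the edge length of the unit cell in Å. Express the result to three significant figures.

With Z = 4 atoms per FCC cell, a³ = Z·M/(N_A·ρ) = 4 × 26.98 / (6.022 × 10²³ × 2.720 g/cm³) = 6.589 × 10^-23 cm³.
a = (6.589 × 10^-23)^(1/3) = 4.039 × 10^-8 cm = 4.04 Å.

4.04 Å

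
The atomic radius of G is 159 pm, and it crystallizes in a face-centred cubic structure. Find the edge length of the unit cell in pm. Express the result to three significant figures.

In an FCC lattice, atoms touch along the face diagonal, so √2·a = 4r.
a = 4r/√2 = 4 × 159 / 1.4142 = 450 pm.

450 pm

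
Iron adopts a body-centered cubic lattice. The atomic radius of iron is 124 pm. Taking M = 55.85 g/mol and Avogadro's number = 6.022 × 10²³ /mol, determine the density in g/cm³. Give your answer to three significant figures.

In a BCC lattice, atoms touch along the body diagonal, so √3·a = 4r, giving a = 286.4 pm = 2.864 × 10^-8 cm.
With Z = 2, ρ = Z·M/(N_A·a³) = 2 × 55.85 / (6.022 × 10²³ × 2.348 × 10^-23) = 7.899 g/cm³.

7.90 g/cm³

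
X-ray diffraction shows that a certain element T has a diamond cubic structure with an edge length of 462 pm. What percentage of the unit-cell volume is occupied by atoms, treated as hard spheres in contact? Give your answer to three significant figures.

34.0%

In a diamond cubic lattice nearest neighbors lie along the body diagonal with √3·a = 8r, so r = 0.2165a = 100.0 pm.
Packing fraction = Z·(4/3)πr³ / a³ = 8 × (4/3)π × (100.0)³ / (462)³ = 0.3401 = 34.0%.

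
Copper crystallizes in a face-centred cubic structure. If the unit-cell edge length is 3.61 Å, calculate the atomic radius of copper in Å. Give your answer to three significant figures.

In an FCC lattice, atoms touch along the face diagonal, so √2·a = 4r.
r = √2·a/4 = 1.4142 × 3.61 / 4 = 1.28 Å.

1.28 Å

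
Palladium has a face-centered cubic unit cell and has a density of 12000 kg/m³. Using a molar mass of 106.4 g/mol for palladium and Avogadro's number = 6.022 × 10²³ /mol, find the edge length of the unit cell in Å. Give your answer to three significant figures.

With Z = 4 atoms per FCC cell, a³ = Z·M/(N_A·ρ) = 4 × 106.4 / (6.022 × 10²³ × 12.00 g/cm³) = 5.890 × 10^-23 cm³.
a = (5.890 × 10^-23)^(1/3) = 3.891 × 10^-8 cm = 3.89 Å.

3.89 Å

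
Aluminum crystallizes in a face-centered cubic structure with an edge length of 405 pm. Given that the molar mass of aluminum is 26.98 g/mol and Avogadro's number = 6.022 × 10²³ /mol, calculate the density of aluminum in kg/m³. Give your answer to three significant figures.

2700 kg/m³

An FCC unit cell contains Z = 4 atoms.
Cell volume: a³ = (405 pm)³ = (4.050 × 10^-8 cm)³ = 6.643 × 10^-23 cm³.
ρ = Z·M/(N_A·a³) = 4 × 26.98 / (6.022 × 10²³ × 6.643 × 10^-23) = 2.698 g/cm³ = 2700 kg/m³.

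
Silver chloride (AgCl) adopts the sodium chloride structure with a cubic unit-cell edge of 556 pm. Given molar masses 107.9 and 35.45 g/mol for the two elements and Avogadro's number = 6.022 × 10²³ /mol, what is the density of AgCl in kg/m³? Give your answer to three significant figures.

5540 kg/m³

The sodium chloride structure contains Z = 4 formula units per cell; M(AgCl) = 107.9 + 35.45 = 143.35 g/mol.
a³ = (5.560 × 10^-8 cm)³ = 1.719 × 10^-22 cm³.
ρ = 4 × 143.35 / (6.022 × 10²³ × 1.719 × 10^-22) = 5.540 g/cm³ = 5540 kg/m³.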